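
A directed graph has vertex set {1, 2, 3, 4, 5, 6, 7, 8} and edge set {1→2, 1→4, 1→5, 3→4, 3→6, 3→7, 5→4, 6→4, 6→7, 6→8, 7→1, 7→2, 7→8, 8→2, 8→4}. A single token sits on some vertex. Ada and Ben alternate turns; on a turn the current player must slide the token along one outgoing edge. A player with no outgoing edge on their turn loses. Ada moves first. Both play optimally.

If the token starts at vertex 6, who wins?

Positions with no move are L. A position that does have a move is losing for the player to move precisely when every available move leads to a winning position for the opponent. Fill in the labels:
Every edge goes from a vertex to one that appears earlier in the order 4, 2, 5, 1, 8, 7, 6, 3, so processing vertices in that order labels each vertex after all of its successors.
4: no outgoing edge → L
2: no outgoing edge → L
5: can move to 4, which is L ⇒ W
1: can move to 2, which is L ⇒ W
8: can move to 2, which is L ⇒ W
7: can move to 2, which is L ⇒ W
6: can move to 4, which is L ⇒ W
3: can move to 4, which is L ⇒ W
The starting position 6 is W: Ada should move to 4, handing over an L position.

Ada wins.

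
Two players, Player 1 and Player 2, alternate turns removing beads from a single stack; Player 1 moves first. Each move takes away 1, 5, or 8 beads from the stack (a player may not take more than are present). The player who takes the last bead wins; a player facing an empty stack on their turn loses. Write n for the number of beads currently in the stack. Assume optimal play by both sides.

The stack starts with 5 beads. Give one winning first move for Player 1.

Classify positions by backward induction: terminal positions (no move available) are L. From any other position, the mover wins iff some move reaches an L.
n=0: no move → L
n=1: can move to 0, which is L ⇒ W
n=2: the only move is to 1(W), a W ⇒ L
n=3: can move to 2, which is L ⇒ W
n=4: the only move is to 3(W), a W ⇒ L
n=5: can move to 4, which is L ⇒ W
From 5, the L positions reachable in one move are: 4, 0. Any move reaching one of these is winning.

Remove 1, leaving 4.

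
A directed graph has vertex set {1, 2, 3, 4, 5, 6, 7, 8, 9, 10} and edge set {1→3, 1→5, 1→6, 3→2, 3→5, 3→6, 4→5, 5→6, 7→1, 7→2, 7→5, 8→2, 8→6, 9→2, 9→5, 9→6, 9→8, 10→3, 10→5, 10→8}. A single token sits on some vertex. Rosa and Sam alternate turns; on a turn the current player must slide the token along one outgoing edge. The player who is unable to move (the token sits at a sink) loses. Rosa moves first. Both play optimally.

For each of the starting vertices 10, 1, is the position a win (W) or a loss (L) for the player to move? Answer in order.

10: L, 1: W

Use the standard recursion: the mover loses at a terminal position; elsewhere, the mover wins exactly when some move hands the opponent an L position.
Every edge goes from a vertex to one that appears earlier in the order 2, 6, 5, 3, 1, 8, 7, 9, 4, 10, so processing vertices in that order labels each vertex after all of its successors.
2: no outgoing edge → L
6: no outgoing edge → L
5: →6(L), so W
3: →6(L), so W
1: →6(L), so W
8: →6(L), so W
7: →2(L), so W
9: →6(L), so W
4: →5(W) only, which is W, so L
10: →8(W), 3(W), 5(W) — all W, so L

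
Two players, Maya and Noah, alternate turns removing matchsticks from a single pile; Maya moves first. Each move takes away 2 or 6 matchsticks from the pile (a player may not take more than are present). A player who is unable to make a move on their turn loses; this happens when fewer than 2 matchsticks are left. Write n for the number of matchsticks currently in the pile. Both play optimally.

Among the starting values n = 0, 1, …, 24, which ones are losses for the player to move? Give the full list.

Classify positions by backward induction: terminal positions (no move available) are L. From any other position, the mover wins iff some move reaches an L.
n=0: no move → L
n=1: no move → L
n=2: →0(L), so W
n=3: →1(L), so W
n=4: →2(W) only, which is W, so L
n=5: →3(W) only, which is W, so L
n=6: →4(L), so W
n=7: →5(L), so W
n=8: →6(W), 2(W) — all W, so L
n=9: →7(W), 3(W) — all W, so L
n=10: →8(L), so W
n=11: →9(L), so W
n=12: →10(W), 6(W) — all W, so L
n=13: →11(W), 7(W) — all W, so L
n=14: →12(L), so W
n=15: →13(L), so W
n=16: →14(W), 10(W) — all W, so L
n=17: →15(W), 11(W) — all W, so L
n=18: →16(L), so W
n=19: →17(L), so W
n=20: →18(W), 14(W) — all W, so L
n=21: →19(W), 15(W) — all W, so L
n=22: →20(L), so W
n=23: →21(L), so W
n=24: →22(W), 18(W) — all W, so L
The losing starting values of n are exactly the entries labelled L in this table (13 of them).

0, 1, 4, 5, 8, 9, 12, 13, 16, 17, 20, 21, 24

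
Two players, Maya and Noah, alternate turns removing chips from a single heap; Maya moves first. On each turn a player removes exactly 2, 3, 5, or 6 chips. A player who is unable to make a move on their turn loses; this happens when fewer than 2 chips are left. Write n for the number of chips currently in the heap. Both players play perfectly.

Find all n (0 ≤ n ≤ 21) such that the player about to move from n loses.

Positions with no move are L. A position that does have a move is losing for the player to move precisely when every available move leads to a winning position for the opponent. Fill in the labels:
n=0: no move → L
n=1: no move → L
n=2: →0(L), so W
n=3: →1(L), so W
n=4: →1(L), so W
n=5: →0(L), so W
n=6: →1(L), so W
n=7: →1(L), so W
n=8: →6(W), 5(W), 3(W), 2(W) — all W, so L
n=9: →7(W), 6(W), 4(W), 3(W) — all W, so L
n=10: →8(L), so W
n=11: →9(L), so W
n=12: →9(L), so W
n=13: →8(L), so W
n=14: →9(L), so W
n=15: →9(L), so W
n=16: →14(W), 13(W), 11(W), 10(W) — all W, so L
n=17: →15(W), 14(W), 12(W), 11(W) — all W, so L
n=18: →16(L), so W
n=19: →17(L), so W
n=20: →17(L), so W
n=21: →16(L), so W
Reading off the rows marked L gives the requested list; there are 6 such values of n.

0, 1, 8, 9, 16, 17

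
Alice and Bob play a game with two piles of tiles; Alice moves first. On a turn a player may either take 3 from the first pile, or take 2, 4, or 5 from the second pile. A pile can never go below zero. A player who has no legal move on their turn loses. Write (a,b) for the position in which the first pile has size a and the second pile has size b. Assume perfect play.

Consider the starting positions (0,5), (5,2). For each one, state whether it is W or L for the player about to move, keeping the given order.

(0,5): W, (5,2): L

Label each position W (a win for the player to move) or L (a loss). A position with no legal move is L; any other position is W exactly when some move reaches an L, and L when every move reaches a W.
No move ever increases a pile, so every position that can arise here has a ≤ 5 and b ≤ 5; it is enough to label the cells with 0 ≤ a ≤ 5 and 0 ≤ b ≤ 5.
Every move lowers a or b (never raises either), so fill the grid row by row in increasing a, and left to right within a row: each cell's successors are then already labelled.
      b=0  b=1  b=2  b=3  b=4  b=5
a=0:    L    L    W    W    W    W
a=1:    L    L    W    W    W    W
a=2:    L    L    W    W    W    W
a=3:    W    W    L    L    W    W
a=4:    W    W    L    L    W    W
a=5:    W    W    L    L    W    W
Cells with no legal move (terminal, hence L): (0,0), (0,1), (1,0), (1,1), (2,0), (2,1).
The remaining L cells, each justified by listing all of its moves:
(3,2): moves to (0,2)(W), (3,0)(W); every one is W ⇒ L
(3,3): moves to (0,3)(W), (3,1)(W); every one is W ⇒ L
(4,2): moves to (1,2)(W), (4,0)(W); every one is W ⇒ L
(4,3): moves to (1,3)(W), (4,1)(W); every one is W ⇒ L
(5,2): moves to (2,2)(W), (5,0)(W); every one is W ⇒ L
(5,3): moves to (2,3)(W), (5,1)(W); every one is W ⇒ L
Every other cell has at least one move into one of the L cells above, so it is W.
(0,5): the move to (0,1) reaches an L cell, so W
(5,2): one of the L cells justified above, so L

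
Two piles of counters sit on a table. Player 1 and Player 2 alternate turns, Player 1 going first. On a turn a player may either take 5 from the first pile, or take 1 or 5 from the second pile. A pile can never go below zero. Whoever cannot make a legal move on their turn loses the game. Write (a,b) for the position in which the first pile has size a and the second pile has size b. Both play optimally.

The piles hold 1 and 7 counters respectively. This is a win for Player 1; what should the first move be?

Move to (1,6).

Label each position W (a win for the player to move) or L (a loss). A position with no legal move is L; any other position is W exactly when some move reaches an L, and L when every move reaches a W.
No move ever increases a pile, so every position that can arise here has a ≤ 1 and b ≤ 7; it is enough to label the cells with 0 ≤ a ≤ 1 and 0 ≤ b ≤ 7.
Every move lowers a or b (never raises either), so fill the grid row by row in increasing a, and left to right within a row: each cell's successors are then already labelled.
      b=0  b=1  b=2  b=3  b=4  b=5  b=6  b=7
a=0:    L    W    L    W    L    W    L    W
a=1:    L    W    L    W    L    W    L    W
Cells with no legal move (terminal, hence L): (0,0), (1,0).
The remaining L cells, each justified by listing all of its moves:
(0,2): the only move is to (0,1)(W), a W ⇒ L
(0,4): the only move is to (0,3)(W), a W ⇒ L
(0,6): moves to (0,5)(W), (0,1)(W); every one is W ⇒ L
(1,2): the only move is to (1,1)(W), a W ⇒ L
(1,4): the only move is to (1,3)(W), a W ⇒ L
(1,6): moves to (1,5)(W), (1,1)(W); every one is W ⇒ L
Every other cell has at least one move into one of the L cells above, so it is W.
From (1,7), the L positions reachable in one move are: (1,6), (1,2). Any move reaching one of these is winning.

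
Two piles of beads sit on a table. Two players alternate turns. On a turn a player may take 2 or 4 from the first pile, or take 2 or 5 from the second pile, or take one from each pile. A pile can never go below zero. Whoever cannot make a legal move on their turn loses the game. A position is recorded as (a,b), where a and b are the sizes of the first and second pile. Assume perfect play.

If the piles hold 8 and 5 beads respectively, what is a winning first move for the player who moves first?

Move to (4,5).

Use the standard recursion: the mover loses at a terminal position; elsewhere, the mover wins exactly when some move hands the opponent an L position.
No move ever increases a pile, so every position that can arise here has a ≤ 8 and b ≤ 5; it is enough to label the cells with 0 ≤ a ≤ 8 and 0 ≤ b ≤ 5.
Every move lowers a or b (never raises either), so fill the grid row by row in increasing a, and left to right within a row: each cell's successors are then already labelled.
      b=0  b=1  b=2  b=3  b=4  b=5
a=0:    L    L    W    W    L    W
a=1:    L    W    W    L    L    W
a=2:    W    W    L    L    W    W
a=3:    W    L    L    W    W    L
a=4:    W    W    W    W    W    L
a=5:    W    W    W    W    W    W
a=6:    L    L    W    W    L    W
a=7:    L    W    W    L    L    W
a=8:    W    W    L    L    W    W
Cells with no legal move (terminal, hence L): (0,0), (0,1), (1,0).
The remaining L cells, each justified by listing all of its moves:
(0,4): L (sole option (0,2)(W) is W)
(1,3): L (options (1,1)(W), (0,2)(W) are all W)
(1,4): L (options (1,2)(W), (0,3)(W) are all W)
(2,2): L (options (0,2)(W), (2,0)(W), (1,1)(W) are all W)
(2,3): L (options (0,3)(W), (2,1)(W), (1,2)(W) are all W)
(3,1): L (options (1,1)(W), (2,0)(W) are all W)
(3,2): L (options (1,2)(W), (3,0)(W), (2,1)(W) are all W)
(3,5): L (options (1,5)(W), (3,3)(W), (3,0)(W), (2,4)(W) are all W)
(4,5): L (options (2,5)(W), (0,5)(W), (4,3)(W), (4,0)(W), (3,4)(W) are all W)
(6,0): L (options (4,0)(W), (2,0)(W) are all W)
(6,1): L (options (4,1)(W), (2,1)(W), (5,0)(W) are all W)
(6,4): L (options (4,4)(W), (2,4)(W), (6,2)(W), (5,3)(W) are all W)
(7,0): L (options (5,0)(W), (3,0)(W) are all W)
(7,3): L (options (5,3)(W), (3,3)(W), (7,1)(W), (6,2)(W) are all W)
(7,4): L (options (5,4)(W), (3,4)(W), (7,2)(W), (6,3)(W) are all W)
(8,2): L (options (6,2)(W), (4,2)(W), (8,0)(W), (7,1)(W) are all W)
(8,3): L (options (6,3)(W), (4,3)(W), (8,1)(W), (7,2)(W) are all W)
Every other cell has at least one move into one of the L cells above, so it is W.
From (8,5), the L positions reachable in one move are: (4,5), (8,3), (7,4). Any move reaching one of these is winning.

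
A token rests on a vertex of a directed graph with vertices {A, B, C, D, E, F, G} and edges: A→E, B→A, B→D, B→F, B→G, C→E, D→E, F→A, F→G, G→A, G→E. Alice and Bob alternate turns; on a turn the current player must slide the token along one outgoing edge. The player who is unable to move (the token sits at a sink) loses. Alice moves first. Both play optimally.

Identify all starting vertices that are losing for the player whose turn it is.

E, F

Label each position W (a win for the player to move) or L (a loss). A position with no legal move is L; any other position is W exactly when some move reaches an L, and L when every move reaches a W.
Every edge goes from a vertex to one that appears earlier in the order E, A, G, F, D, C, B, so processing vertices in that order labels each vertex after all of its successors.
E: no outgoing edge → L
A: can move to E, which is L ⇒ W
G: can move to E, which is L ⇒ W
F: moves to G(W), A(W); every one is W ⇒ L
D: can move to E, which is L ⇒ W
C: can move to E, which is L ⇒ W
B: can move to F, which is L ⇒ W
The losing starting vertices are exactly the entries labelled L in this table (2 of them).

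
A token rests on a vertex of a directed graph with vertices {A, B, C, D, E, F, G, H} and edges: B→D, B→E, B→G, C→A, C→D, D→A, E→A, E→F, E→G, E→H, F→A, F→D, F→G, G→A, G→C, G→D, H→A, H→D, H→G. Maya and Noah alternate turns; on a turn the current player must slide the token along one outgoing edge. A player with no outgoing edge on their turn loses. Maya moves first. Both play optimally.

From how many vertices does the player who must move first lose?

2

Compute win/loss labels from the base case upward. A position with no move is L. Any other position is W if it can reach an L in one move, else L.
Every edge goes from a vertex to one that appears earlier in the order A, D, C, G, H, F, E, B, so processing vertices in that order labels each vertex after all of its successors.
A: no outgoing edge → L
D: →A(L), so W
C: →A(L), so W
G: →A(L), so W
H: →A(L), so W
F: →A(L), so W
E: →A(L), so W
B: →E(W), G(W), D(W) — all W, so L
The L vertices are A, B; that is 2 in all.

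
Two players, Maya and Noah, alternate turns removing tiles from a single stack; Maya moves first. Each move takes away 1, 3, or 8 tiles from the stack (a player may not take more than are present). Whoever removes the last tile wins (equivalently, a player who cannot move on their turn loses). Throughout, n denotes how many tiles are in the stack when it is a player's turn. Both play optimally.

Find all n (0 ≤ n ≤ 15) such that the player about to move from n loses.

Build the W/L table. Terminal = L. A non-terminal position is W if it has a move to some L; otherwise it is L.
n=0: no move → L
n=1: →0(L), so W
n=2: →1(W) only, which is W, so L
n=3: →2(L), so W
n=4: →3(W), 1(W) — all W, so L
n=5: →4(L), so W
n=6: →5(W), 3(W) — all W, so L
n=7: →6(L), so W
n=8: →0(L), so W
n=9: →6(L), so W
n=10: →2(L), so W
n=11: →10(W), 8(W), 3(W) — all W, so L
n=12: →11(L), so W
n=13: →12(W), 10(W), 5(W) — all W, so L
n=14: →13(L), so W
n=15: →14(W), 12(W), 7(W) — all W, so L
Reading off the rows marked L gives the requested list; there are 7 such values of n.

0, 2, 4, 6, 11, 13, 15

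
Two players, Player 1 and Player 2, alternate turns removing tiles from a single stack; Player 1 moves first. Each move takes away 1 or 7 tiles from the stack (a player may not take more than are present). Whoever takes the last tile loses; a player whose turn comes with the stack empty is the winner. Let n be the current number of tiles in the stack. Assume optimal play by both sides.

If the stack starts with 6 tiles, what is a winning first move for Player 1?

Classify positions by backward induction: terminal positions (no move available) are W. From any other position, the mover wins iff some move reaches an L.
n=0: no move; the opponent has just taken the last tile and therefore loses → W
n=1: the only move is to 0(W), a W ⇒ L
n=2: can move to 1, which is L ⇒ W
n=3: the only move is to 2(W), a W ⇒ L
n=4: can move to 3, which is L ⇒ W
n=5: the only move is to 4(W), a W ⇒ L
n=6: can move to 5, which is L ⇒ W
From 6, the L positions reachable in one move are: 5.

Remove 1, leaving 5.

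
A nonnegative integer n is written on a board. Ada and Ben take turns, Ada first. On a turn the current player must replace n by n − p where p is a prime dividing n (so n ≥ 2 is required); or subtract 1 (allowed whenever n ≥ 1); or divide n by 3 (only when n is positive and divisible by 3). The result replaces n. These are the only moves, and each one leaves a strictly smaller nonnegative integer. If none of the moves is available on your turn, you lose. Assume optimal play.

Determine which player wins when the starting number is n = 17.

Work bottom-up. With no move the player to move loses. Otherwise the position is W if at least one move leads to an L position for the opponent, and L if every move leads to a W.
n=0: no move → L
n=1: W (go to 0, an L position)
n=2: W (go to 0, an L position)
n=3: W (go to 0, an L position)
n=4: L (options 2(W), 3(W) are all W)
n=5: W (go to 0, an L position)
n=6: W (go to 4, an L position)
n=7: W (go to 0, an L position)
n=8: L (options 6(W), 7(W) are all W)
n=9: W (go to 8, an L position)
n=10: W (go to 8, an L position)
n=11: W (go to 0, an L position)
n=12: W (go to 4, an L position)
n=13: W (go to 0, an L position)
n=14: L (options 7(W), 12(W), 13(W) are all W)
n=15: W (go to 14, an L position)
n=16: W (go to 14, an L position)
n=17: W (go to 0, an L position)
The starting position 17 is W: Ada should move to 0, handing over an L position.

Ada wins.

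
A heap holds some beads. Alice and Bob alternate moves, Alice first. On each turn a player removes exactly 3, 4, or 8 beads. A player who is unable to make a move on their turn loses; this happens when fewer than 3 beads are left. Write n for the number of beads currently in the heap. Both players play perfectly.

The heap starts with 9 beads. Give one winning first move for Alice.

Compute win/loss labels from the base case upward. A position with no move is L. Any other position is W if it can reach an L in one move, else L.
n=0: no move → L
n=1: no move → L
n=2: no move → L
n=3: W (go to 0, an L position)
n=4: W (go to 1, an L position)
n=5: W (go to 2, an L position)
n=6: W (go to 2, an L position)
n=7: L (options 4(W), 3(W) are all W)
n=8: W (go to 0, an L position)
n=9: W (go to 1, an L position)
From 9, the L positions reachable in one move are: 1.

Remove 8, leaving 1.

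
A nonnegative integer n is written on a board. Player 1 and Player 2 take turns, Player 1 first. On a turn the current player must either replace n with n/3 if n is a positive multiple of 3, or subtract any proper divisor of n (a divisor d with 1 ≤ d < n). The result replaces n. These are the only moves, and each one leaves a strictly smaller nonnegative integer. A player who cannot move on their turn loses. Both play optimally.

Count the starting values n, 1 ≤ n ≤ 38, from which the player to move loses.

Use the standard recursion: the mover loses at a terminal position; elsewhere, the mover wins exactly when some move hands the opponent an L position.
n=0: no move → L
n=1: no move → L
n=2: →1(L), so W
n=3: →1(L), so W
n=4: →2(W), 3(W) — all W, so L
n=5: →4(L), so W
n=6: →4(L), so W
n=7: →6(W) only, which is W, so L
n=8: →4(L), so W
n=9: →3(W), 6(W), 8(W) — all W, so L
n=10: →9(L), so W
n=11: →10(W) only, which is W, so L
n=12: →4(L), so W
n=13: →12(W) only, which is W, so L
n=14: →7(L), so W
n=15: →5(W), 10(W), 12(W), 14(W) — all W, so L
n=16: →15(L), so W
n=17: →16(W) only, which is W, so L
n=18: →9(L), so W
n=19: →18(W) only, which is W, so L
n=20: →15(L), so W
n=21: →7(L), so W
n=22: →11(L), so W
n=23: →22(W) only, which is W, so L
n=24: →23(L), so W
n=25: →20(W), 24(W) — all W, so L
n=26: →13(L), so W
n=27: →9(L), so W
n=28: →14(W), 21(W), 24(W), 26(W), 27(W) — all W, so L
n=29: →28(L), so W
n=30: →15(L), so W
n=31: →30(W) only, which is W, so L
n=32: →28(L), so W
n=33: →11(L), so W
n=34: →17(L), so W
n=35: →28(L), so W
n=36: →12(W), 18(W), 24(W), 27(W), 30(W), 32(W), 33(W), 34(W), 35(W) — all W, so L
n=37: →36(L), so W
n=38: →19(L), so W
L entries with 1 ≤ n ≤ 38 (n=0 is outside the asked range and is not counted): n = 1, 4, 7, 9, 11, 13, 15, 17, 19, 23, 25, 28, 31, 36; that makes 14.

14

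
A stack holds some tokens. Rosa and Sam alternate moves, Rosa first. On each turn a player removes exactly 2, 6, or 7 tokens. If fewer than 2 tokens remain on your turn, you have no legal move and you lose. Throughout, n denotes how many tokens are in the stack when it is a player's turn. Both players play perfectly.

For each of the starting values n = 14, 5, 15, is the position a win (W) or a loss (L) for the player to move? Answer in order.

Label each position W (a win for the player to move) or L (a loss). A position with no legal move is L; any other position is W exactly when some move reaches an L, and L when every move reaches a W.
n=0: no move → L
n=1: no move → L
n=2: reaches L-position 0 → W
n=3: reaches L-position 1 → W
n=4: only reaches 2(W), which is W → L
n=5: only reaches 3(W), which is W → L
n=6: reaches L-position 4 → W
n=7: reaches L-position 5 → W
n=8: reaches L-position 1 → W
n=9: only reaches 7(W), 3(W), 2(W), all W → L
n=10: reaches L-position 4 → W
n=11: reaches L-position 9 → W
n=12: reaches L-position 5 → W
n=13: only reaches 11(W), 7(W), 6(W), all W → L
n=14: only reaches 12(W), 8(W), 7(W), all W → L
n=15: reaches L-position 13 → W

14: L, 5: L, 15: W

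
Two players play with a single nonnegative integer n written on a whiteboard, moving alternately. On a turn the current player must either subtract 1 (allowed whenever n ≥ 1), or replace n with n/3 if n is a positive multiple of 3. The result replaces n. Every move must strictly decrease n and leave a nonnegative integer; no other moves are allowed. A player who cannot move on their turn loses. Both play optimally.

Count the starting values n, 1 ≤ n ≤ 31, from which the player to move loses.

14

Build the W/L table. Terminal = L. A non-terminal position is W if it has a move to some L; otherwise it is L.
n=0: no move → L
n=1: can move to 0, which is L ⇒ W
n=2: the only move is to 1(W), a W ⇒ L
n=3: can move to 2, which is L ⇒ W
n=4: the only move is to 3(W), a W ⇒ L
n=5: can move to 4, which is L ⇒ W
n=6: can move to 2, which is L ⇒ W
n=7: the only move is to 6(W), a W ⇒ L
n=8: can move to 7, which is L ⇒ W
n=9: moves to 3(W), 8(W); every one is W ⇒ L
n=10: can move to 9, which is L ⇒ W
n=11: the only move is to 10(W), a W ⇒ L
n=12: can move to 4, which is L ⇒ W
n=13: the only move is to 12(W), a W ⇒ L
n=14: can move to 13, which is L ⇒ W
n=15: moves to 5(W), 14(W); every one is W ⇒ L
n=16: can move to 15, which is L ⇒ W
n=17: the only move is to 16(W), a W ⇒ L
n=18: can move to 17, which is L ⇒ W
n=19: the only move is to 18(W), a W ⇒ L
n=20: can move to 19, which is L ⇒ W
n=21: can move to 7, which is L ⇒ W
n=22: the only move is to 21(W), a W ⇒ L
n=23: can move to 22, which is L ⇒ W
n=24: moves to 8(W), 23(W); every one is W ⇒ L
n=25: can move to 24, which is L ⇒ W
n=26: the only move is to 25(W), a W ⇒ L
n=27: can move to 9, which is L ⇒ W
n=28: the only move is to 27(W), a W ⇒ L
n=29: can move to 28, which is L ⇒ W
n=30: moves to 10(W), 29(W); every one is W ⇒ L
n=31: can move to 30, which is L ⇒ W
L entries with 1 ≤ n ≤ 31 (n=0 is outside the asked range and is not counted): n = 2, 4, 7, 9, 11, 13, 15, 17, 19, 22, 24, 26, 28, 30; that makes 14.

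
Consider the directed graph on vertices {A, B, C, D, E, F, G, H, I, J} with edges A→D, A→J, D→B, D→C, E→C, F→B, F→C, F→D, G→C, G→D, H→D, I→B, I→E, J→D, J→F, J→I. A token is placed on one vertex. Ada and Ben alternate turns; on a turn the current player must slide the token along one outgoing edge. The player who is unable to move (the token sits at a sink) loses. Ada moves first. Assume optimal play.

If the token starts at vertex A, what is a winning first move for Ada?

Work bottom-up. With no move the player to move loses. Otherwise the position is W if at least one move leads to an L position for the opponent, and L if every move leads to a W.
Every edge goes from a vertex to one that appears earlier in the order C, B, D, F, G, E, I, J, H, A, so processing vertices in that order labels each vertex after all of its successors.
C: no outgoing edge → L
B: no outgoing edge → L
D: W (go to B, an L position)
F: W (go to B, an L position)
G: W (go to C, an L position)
E: W (go to C, an L position)
I: W (go to B, an L position)
J: L (options I(W), F(W), D(W) are all W)
H: L (sole option D(W) is W)
A: W (go to J, an L position)
From A, the L positions reachable in one move are: J.

Move to J.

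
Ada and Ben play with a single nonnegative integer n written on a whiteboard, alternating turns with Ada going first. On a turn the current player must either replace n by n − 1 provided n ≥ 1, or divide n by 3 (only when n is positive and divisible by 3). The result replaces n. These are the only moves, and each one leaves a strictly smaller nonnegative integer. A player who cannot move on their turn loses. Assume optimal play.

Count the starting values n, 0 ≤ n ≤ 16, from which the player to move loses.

8

Label each position W (a win for the player to move) or L (a loss). A position with no legal move is L; any other position is W exactly when some move reaches an L, and L when every move reaches a W.
n=0: no move → L
n=1: can move to 0, which is L ⇒ W
n=2: the only move is to 1(W), a W ⇒ L
n=3: can move to 2, which is L ⇒ W
n=4: the only move is to 3(W), a W ⇒ L
n=5: can move to 4, which is L ⇒ W
n=6: can move to 2, which is L ⇒ W
n=7: the only move is to 6(W), a W ⇒ L
n=8: can move to 7, which is L ⇒ W
n=9: moves to 3(W), 8(W); every one is W ⇒ L
n=10: can move to 9, which is L ⇒ W
n=11: the only move is to 10(W), a W ⇒ L
n=12: can move to 4, which is L ⇒ W
n=13: the only move is to 12(W), a W ⇒ L
n=14: can move to 13, which is L ⇒ W
n=15: moves to 5(W), 14(W); every one is W ⇒ L
n=16: can move to 15, which is L ⇒ W
L entries with 0 ≤ n ≤ 16: n = 0, 2, 4, 7, 9, 11, 13, 15; that makes 8.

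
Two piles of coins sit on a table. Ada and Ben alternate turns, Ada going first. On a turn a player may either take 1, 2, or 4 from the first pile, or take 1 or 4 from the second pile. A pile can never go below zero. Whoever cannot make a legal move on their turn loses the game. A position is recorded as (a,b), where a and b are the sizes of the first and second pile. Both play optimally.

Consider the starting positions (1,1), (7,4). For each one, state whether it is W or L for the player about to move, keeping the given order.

Work bottom-up. With no move the player to move loses. Otherwise the position is W if at least one move leads to an L position for the opponent, and L if every move leads to a W.
No move ever increases a pile, so every position that can arise here has a ≤ 7 and b ≤ 4; it is enough to label the cells with 0 ≤ a ≤ 7 and 0 ≤ b ≤ 4.
Every move lowers a or b (never raises either), so fill the grid row by row in increasing a, and left to right within a row: each cell's successors are then already labelled.
      b=0  b=1  b=2  b=3  b=4
a=0:    L    W    L    W    W
a=1:    W    L    W    L    W
a=2:    W    W    W    W    L
a=3:    L    W    L    W    W
a=4:    W    L    W    L    W
a=5:    W    W    W    W    L
a=6:    L    W    L    W    W
a=7:    W    L    W    L    W
Cells with no legal move (terminal, hence L): (0,0).
The remaining L cells, each justified by listing all of its moves:
(0,2): only reaches (0,1)(W), which is W → L
(1,1): only reaches (0,1)(W), (1,0)(W), all W → L
(1,3): only reaches (0,3)(W), (1,2)(W), all W → L
(2,4): only reaches (1,4)(W), (0,4)(W), (2,3)(W), (2,0)(W), all W → L
(3,0): only reaches (2,0)(W), (1,0)(W), all W → L
(3,2): only reaches (2,2)(W), (1,2)(W), (3,1)(W), all W → L
(4,1): only reaches (3,1)(W), (2,1)(W), (0,1)(W), (4,0)(W), all W → L
(4,3): only reaches (3,3)(W), (2,3)(W), (0,3)(W), (4,2)(W), all W → L
(5,4): only reaches (4,4)(W), (3,4)(W), (1,4)(W), (5,3)(W), (5,0)(W), all W → L
(6,0): only reaches (5,0)(W), (4,0)(W), (2,0)(W), all W → L
(6,2): only reaches (5,2)(W), (4,2)(W), (2,2)(W), (6,1)(W), all W → L
(7,1): only reaches (6,1)(W), (5,1)(W), (3,1)(W), (7,0)(W), all W → L
(7,3): only reaches (6,3)(W), (5,3)(W), (3,3)(W), (7,2)(W), all W → L
Every other cell has at least one move into one of the L cells above, so it is W.
(1,1): one of the L cells justified above, so L
(7,4): the move to (5,4) reaches an L cell, so W

(1,1): L, (7,4): W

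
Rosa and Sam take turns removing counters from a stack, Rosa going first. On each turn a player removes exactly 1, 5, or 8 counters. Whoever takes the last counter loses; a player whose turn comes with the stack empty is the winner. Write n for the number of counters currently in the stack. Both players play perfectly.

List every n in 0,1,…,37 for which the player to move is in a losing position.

1, 3, 5, 7, 14, 16, 18, 20, 27, 29, 31, 33

Use the standard recursion: the mover wins at a terminal position; elsewhere, the mover wins exactly when some move hands the opponent an L position.
n=0: no move; the opponent has just taken the last counter and therefore loses → W
n=1: the only move is to 0(W), a W ⇒ L
n=2: can move to 1, which is L ⇒ W
n=3: the only move is to 2(W), a W ⇒ L
n=4: can move to 3, which is L ⇒ W
n=5: moves to 4(W), 0(W); every one is W ⇒ L
n=6: can move to 5, which is L ⇒ W
n=7: moves to 6(W), 2(W); every one is W ⇒ L
n=8: can move to 7, which is L ⇒ W
n=9: can move to 1, which is L ⇒ W
n=10: can move to 5, which is L ⇒ W
n=11: can move to 3, which is L ⇒ W
n=12: can move to 7, which is L ⇒ W
n=13: can move to 5, which is L ⇒ W
n=14: moves to 13(W), 9(W), 6(W); every one is W ⇒ L
n=15: can move to 14, which is L ⇒ W
n=16: moves to 15(W), 11(W), 8(W); every one is W ⇒ L
n=17: can move to 16, which is L ⇒ W
n=18: moves to 17(W), 13(W), 10(W); every one is W ⇒ L
n=19: can move to 18, which is L ⇒ W
n=20: moves to 19(W), 15(W), 12(W); every one is W ⇒ L
n=21: can move to 20, which is L ⇒ W
n=22: can move to 14, which is L ⇒ W
n=23: can move to 18, which is L ⇒ W
n=24: can move to 16, which is L ⇒ W
n=25: can move to 20, which is L ⇒ W
n=26: can move to 18, which is L ⇒ W
n=27: moves to 26(W), 22(W), 19(W); every one is W ⇒ L
n=28: can move to 27, which is L ⇒ W
n=29: moves to 28(W), 24(W), 21(W); every one is W ⇒ L
n=30: can move to 29, which is L ⇒ W
n=31: moves to 30(W), 26(W), 23(W); every one is W ⇒ L
n=32: can move to 31, which is L ⇒ W
n=33: moves to 32(W), 28(W), 25(W); every one is W ⇒ L
n=34: can move to 33, which is L ⇒ W
n=35: can move to 27, which is L ⇒ W
n=36: can move to 31, which is L ⇒ W
n=37: can move to 29, which is L ⇒ W
Reading off the rows marked L gives the requested list; there are 12 such values of n.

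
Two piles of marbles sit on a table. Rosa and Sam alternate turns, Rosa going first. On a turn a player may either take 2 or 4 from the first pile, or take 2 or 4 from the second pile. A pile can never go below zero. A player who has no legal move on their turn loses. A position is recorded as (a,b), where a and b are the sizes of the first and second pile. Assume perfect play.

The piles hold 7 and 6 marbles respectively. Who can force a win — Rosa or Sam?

Sam wins.

Work bottom-up. With no move the player to move loses. Otherwise the position is W if at least one move leads to an L position for the opponent, and L if every move leads to a W.
No move ever increases a pile, so every position that can arise here has a ≤ 7 and b ≤ 6; it is enough to label the cells with 0 ≤ a ≤ 7 and 0 ≤ b ≤ 6.
Every move lowers a or b (never raises either), so fill the grid row by row in increasing a, and left to right within a row: each cell's successors are then already labelled.
      b=0  b=1  b=2  b=3  b=4  b=5  b=6
a=0:    L    L    W    W    W    W    L
a=1:    L    L    W    W    W    W    L
a=2:    W    W    L    L    W    W    W
a=3:    W    W    L    L    W    W    W
a=4:    W    W    W    W    L    L    W
a=5:    W    W    W    W    L    L    W
a=6:    L    L    W    W    W    W    L
a=7:    L    L    W    W    W    W    L
Cells with no legal move (terminal, hence L): (0,0), (0,1), (1,0), (1,1).
The remaining L cells, each justified by listing all of its moves:
(0,6): only reaches (0,4)(W), (0,2)(W), all W → L
(1,6): only reaches (1,4)(W), (1,2)(W), all W → L
(2,2): only reaches (0,2)(W), (2,0)(W), all W → L
(2,3): only reaches (0,3)(W), (2,1)(W), all W → L
(3,2): only reaches (1,2)(W), (3,0)(W), all W → L
(3,3): only reaches (1,3)(W), (3,1)(W), all W → L
(4,4): only reaches (2,4)(W), (0,4)(W), (4,2)(W), (4,0)(W), all W → L
(4,5): only reaches (2,5)(W), (0,5)(W), (4,3)(W), (4,1)(W), all W → L
(5,4): only reaches (3,4)(W), (1,4)(W), (5,2)(W), (5,0)(W), all W → L
(5,5): only reaches (3,5)(W), (1,5)(W), (5,3)(W), (5,1)(W), all W → L
(6,0): only reaches (4,0)(W), (2,0)(W), all W → L
(6,1): only reaches (4,1)(W), (2,1)(W), all W → L
(6,6): only reaches (4,6)(W), (2,6)(W), (6,4)(W), (6,2)(W), all W → L
(7,0): only reaches (5,0)(W), (3,0)(W), all W → L
(7,1): only reaches (5,1)(W), (3,1)(W), all W → L
(7,6): only reaches (5,6)(W), (3,6)(W), (7,4)(W), (7,2)(W), all W → L
Every other cell has at least one move into one of the L cells above, so it is W.
Every move from (7,6) reaches a W position, so the mover loses.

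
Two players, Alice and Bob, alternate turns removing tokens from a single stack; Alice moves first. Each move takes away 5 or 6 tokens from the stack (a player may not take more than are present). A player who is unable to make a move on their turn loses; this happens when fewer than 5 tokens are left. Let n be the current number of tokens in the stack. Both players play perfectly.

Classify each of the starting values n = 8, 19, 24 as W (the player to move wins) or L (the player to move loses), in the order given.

8: W, 19: W, 24: L

Use the standard recursion: the mover loses at a terminal position; elsewhere, the mover wins exactly when some move hands the opponent an L position.
n=0: no move → L
n=1: no move → L
n=2: no move → L
n=3: no move → L
n=4: no move → L
n=5: can move to 0, which is L ⇒ W
n=6: can move to 1, which is L ⇒ W
n=7: can move to 2, which is L ⇒ W
n=8: can move to 3, which is L ⇒ W
n=9: can move to 4, which is L ⇒ W
n=10: can move to 4, which is L ⇒ W
n=11: moves to 6(W), 5(W); every one is W ⇒ L
n=12: moves to 7(W), 6(W); every one is W ⇒ L
n=13: moves to 8(W), 7(W); every one is W ⇒ L
n=14: moves to 9(W), 8(W); every one is W ⇒ L
n=15: moves to 10(W), 9(W); every one is W ⇒ L
n=16: can move to 11, which is L ⇒ W
n=17: can move to 12, which is L ⇒ W
n=18: can move to 13, which is L ⇒ W
n=19: can move to 14, which is L ⇒ W
n=20: can move to 15, which is L ⇒ W
n=21: can move to 15, which is L ⇒ W
n=22: moves to 17(W), 16(W); every one is W ⇒ L
n=23: moves to 18(W), 17(W); every one is W ⇒ L
n=24: moves to 19(W), 18(W); every one is W ⇒ L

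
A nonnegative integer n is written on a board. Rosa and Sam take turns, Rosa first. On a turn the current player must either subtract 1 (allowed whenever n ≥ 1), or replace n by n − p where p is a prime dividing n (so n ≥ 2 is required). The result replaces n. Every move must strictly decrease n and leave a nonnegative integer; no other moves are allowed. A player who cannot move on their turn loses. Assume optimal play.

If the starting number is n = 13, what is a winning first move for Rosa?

Build the W/L table. Terminal = L. A non-terminal position is W if it has a move to some L; otherwise it is L.
n=0: no move → L
n=1: can move to 0, which is L ⇒ W
n=2: can move to 0, which is L ⇒ W
n=3: can move to 0, which is L ⇒ W
n=4: moves to 2(W), 3(W); every one is W ⇒ L
n=5: can move to 0, which is L ⇒ W
n=6: can move to 4, which is L ⇒ W
n=7: can move to 0, which is L ⇒ W
n=8: moves to 6(W), 7(W); every one is W ⇒ L
n=9: can move to 8, which is L ⇒ W
n=10: can move to 8, which is L ⇒ W
n=11: can move to 0, which is L ⇒ W
n=12: moves to 9(W), 10(W), 11(W); every one is W ⇒ L
n=13: can move to 0, which is L ⇒ W
From 13, the L positions reachable in one move are: 0, 12. Any move reaching one of these is winning.

Move to 0.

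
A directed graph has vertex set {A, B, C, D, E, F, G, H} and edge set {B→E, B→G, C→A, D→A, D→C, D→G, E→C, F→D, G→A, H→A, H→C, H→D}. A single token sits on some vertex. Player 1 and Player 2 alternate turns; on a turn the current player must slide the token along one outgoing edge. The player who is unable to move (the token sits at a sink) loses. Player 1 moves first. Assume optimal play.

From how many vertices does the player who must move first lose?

3

Use the standard recursion: the mover loses at a terminal position; elsewhere, the mover wins exactly when some move hands the opponent an L position.
Every edge goes from a vertex to one that appears earlier in the order A, G, C, D, F, E, H, B, so processing vertices in that order labels each vertex after all of its successors.
A: no outgoing edge → L
G: W (go to A, an L position)
C: W (go to A, an L position)
D: W (go to A, an L position)
F: L (sole option D(W) is W)
E: L (sole option C(W) is W)
H: W (go to A, an L position)
B: W (go to E, an L position)
The L vertices are A, E, F; that is 3 in all.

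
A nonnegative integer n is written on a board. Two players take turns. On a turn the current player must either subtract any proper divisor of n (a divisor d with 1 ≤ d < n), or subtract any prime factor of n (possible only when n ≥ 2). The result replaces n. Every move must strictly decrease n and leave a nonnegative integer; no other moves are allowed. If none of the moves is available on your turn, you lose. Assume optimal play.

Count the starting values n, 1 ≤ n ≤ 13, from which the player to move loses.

Use the standard recursion: the mover loses at a terminal position; elsewhere, the mover wins exactly when some move hands the opponent an L position.
n=0: no move → L
n=1: no move → L
n=2: →0(L), so W
n=3: →0(L), so W
n=4: →2(W), 3(W) — all W, so L
n=5: →0(L), so W
n=6: →4(L), so W
n=7: →0(L), so W
n=8: →4(L), so W
n=9: →6(W), 8(W) — all W, so L
n=10: →9(L), so W
n=11: →0(L), so W
n=12: →9(L), so W
n=13: →0(L), so W
L entries with 1 ≤ n ≤ 13 (n=0 is outside the asked range and is not counted): n = 1, 4, 9; that makes 3.

3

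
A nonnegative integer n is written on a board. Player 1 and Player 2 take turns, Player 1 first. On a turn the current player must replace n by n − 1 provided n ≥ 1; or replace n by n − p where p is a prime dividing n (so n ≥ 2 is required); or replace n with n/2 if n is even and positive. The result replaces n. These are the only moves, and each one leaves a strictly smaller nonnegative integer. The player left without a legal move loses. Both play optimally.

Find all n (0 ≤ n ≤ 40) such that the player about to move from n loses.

Compute win/loss labels from the base case upward. A position with no move is L. Any other position is W if it can reach an L in one move, else L.
n=0: no move → L
n=1: W (go to 0, an L position)
n=2: W (go to 0, an L position)
n=3: W (go to 0, an L position)
n=4: L (options 2(W), 3(W) are all W)
n=5: W (go to 0, an L position)
n=6: W (go to 4, an L position)
n=7: W (go to 0, an L position)
n=8: W (go to 4, an L position)
n=9: L (options 6(W), 8(W) are all W)
n=10: W (go to 9, an L position)
n=11: W (go to 0, an L position)
n=12: W (go to 9, an L position)
n=13: W (go to 0, an L position)
n=14: L (options 7(W), 12(W), 13(W) are all W)
n=15: W (go to 14, an L position)
n=16: W (go to 14, an L position)
n=17: W (go to 0, an L position)
n=18: W (go to 9, an L position)
n=19: W (go to 0, an L position)
n=20: L (options 10(W), 15(W), 18(W), 19(W) are all W)
n=21: W (go to 14, an L position)
n=22: W (go to 20, an L position)
n=23: W (go to 0, an L position)
n=24: L (options 12(W), 21(W), 22(W), 23(W) are all W)
n=25: W (go to 20, an L position)
n=26: W (go to 24, an L position)
n=27: W (go to 24, an L position)
n=28: W (go to 14, an L position)
n=29: W (go to 0, an L position)
n=30: L (options 15(W), 25(W), 27(W), 28(W), 29(W) are all W)
n=31: W (go to 0, an L position)
n=32: W (go to 30, an L position)
n=33: W (go to 30, an L position)
n=34: L (options 17(W), 32(W), 33(W) are all W)
n=35: W (go to 30, an L position)
n=36: W (go to 34, an L position)
n=37: W (go to 0, an L position)
n=38: L (options 19(W), 36(W), 37(W) are all W)
n=39: W (go to 38, an L position)
n=40: W (go to 20, an L position)
The losing starting values of n are exactly the entries labelled L in this table (9 of them).

0, 4, 9, 14, 20, 24, 30, 34, 38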